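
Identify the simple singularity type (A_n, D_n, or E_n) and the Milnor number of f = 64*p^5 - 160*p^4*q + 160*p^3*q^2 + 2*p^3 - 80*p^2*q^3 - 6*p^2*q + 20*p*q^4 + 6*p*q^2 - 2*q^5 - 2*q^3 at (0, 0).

Type E_8, Milnor number mu = 8.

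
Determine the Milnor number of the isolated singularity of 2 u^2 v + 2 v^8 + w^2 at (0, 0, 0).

9

The Hessian of f at 0 is [[0, 0, 0], [0, 0, 0], [0, 0, 2]] with rank 1, so corank 2. A Groebner basis of the Jacobian ideal J(f) in C{u,v,w} is {u^2/8 + v^7, u^3, u*v, w}; counting standard monomials gives mu = 9. Corank 2; j^3 = 2*u^2*v has shape L^2 M (L != M), so D-series; mu = 9 gives D_9.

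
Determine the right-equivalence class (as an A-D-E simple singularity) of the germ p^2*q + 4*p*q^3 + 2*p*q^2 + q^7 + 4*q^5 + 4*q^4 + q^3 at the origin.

D_8

The Hessian of f at 0 has rank 0. Corank 2; j^3 = q*(p + q)^2 has shape L^2 M (L != M), so D-series; mu = 8 gives D_8.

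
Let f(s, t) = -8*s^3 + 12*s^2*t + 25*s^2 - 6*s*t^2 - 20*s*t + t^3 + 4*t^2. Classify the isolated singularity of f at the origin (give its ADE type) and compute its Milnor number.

The Hessian of f at 0 has rank 1. Corank 1: A-series; mu = 2 gives A_2.

Type A2, Milnor number mu = 2.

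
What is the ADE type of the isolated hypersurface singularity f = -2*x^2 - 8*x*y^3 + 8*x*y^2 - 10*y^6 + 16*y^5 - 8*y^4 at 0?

A5

The Hessian of f at 0 has rank 1. Corank 1: A-series; mu = 5 gives A_5.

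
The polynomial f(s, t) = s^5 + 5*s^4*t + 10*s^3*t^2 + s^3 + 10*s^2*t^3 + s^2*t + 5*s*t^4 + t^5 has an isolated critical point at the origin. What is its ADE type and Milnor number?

Type D6, Milnor number mu = 6.

The Hessian of f at 0 has rank 0. Corank 2; j^3 = s^2*(s + t) has shape L^2 M (L != M), so D-series; mu = 6 gives D_6.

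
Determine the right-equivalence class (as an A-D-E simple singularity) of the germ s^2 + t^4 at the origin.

The Hessian of f at 0 has rank 1. Corank 1: A-series; mu = 3 gives A_3.

A_{3}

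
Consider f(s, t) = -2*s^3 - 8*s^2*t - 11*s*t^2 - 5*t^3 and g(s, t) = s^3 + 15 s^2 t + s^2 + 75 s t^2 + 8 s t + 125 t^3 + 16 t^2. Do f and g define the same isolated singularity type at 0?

No.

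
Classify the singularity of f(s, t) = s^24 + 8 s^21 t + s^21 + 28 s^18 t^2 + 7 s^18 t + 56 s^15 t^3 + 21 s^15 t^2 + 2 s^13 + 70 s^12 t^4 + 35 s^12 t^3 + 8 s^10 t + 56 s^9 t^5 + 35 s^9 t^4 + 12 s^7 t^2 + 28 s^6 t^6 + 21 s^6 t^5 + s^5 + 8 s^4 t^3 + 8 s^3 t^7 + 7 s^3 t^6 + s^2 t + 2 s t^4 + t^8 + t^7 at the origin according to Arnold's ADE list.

D_9

The Hessian of f at 0 is [[0, 0], [0, 0]] with rank 0, so corank 2. A Groebner basis of the Jacobian ideal J(f) in C{s,t} is {s^2*t^2, 8*s^2*t + s^2 + s*t^3, s*t + t^4, s^3}; counting standard monomials gives mu = 9. Corank 2; j^3 = s^2*t has shape L^2 M (L != M), so D-series; mu = 9 gives D_9.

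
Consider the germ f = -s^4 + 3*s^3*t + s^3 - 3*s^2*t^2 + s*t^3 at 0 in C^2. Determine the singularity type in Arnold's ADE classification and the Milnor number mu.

The Hessian of f at 0 has rank 0. Corank 2; j^3 = s^3 is a perfect cube, so E-series; the 4-jet and mu = 7 give E_7.

Type E_7, Milnor number mu = 7.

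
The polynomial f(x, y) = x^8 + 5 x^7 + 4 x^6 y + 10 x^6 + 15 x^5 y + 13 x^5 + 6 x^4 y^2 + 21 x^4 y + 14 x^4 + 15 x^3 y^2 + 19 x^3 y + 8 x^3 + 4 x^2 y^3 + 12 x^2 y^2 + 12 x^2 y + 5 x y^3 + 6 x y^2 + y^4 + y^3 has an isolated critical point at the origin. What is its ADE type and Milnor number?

The Hessian of f at 0 has rank 0. Corank 2; j^3 = (2*x + y)^3 is a perfect cube, so E-series; the 4-jet and mu = 7 give E_7.

Type E_{7}, Milnor number mu = 7.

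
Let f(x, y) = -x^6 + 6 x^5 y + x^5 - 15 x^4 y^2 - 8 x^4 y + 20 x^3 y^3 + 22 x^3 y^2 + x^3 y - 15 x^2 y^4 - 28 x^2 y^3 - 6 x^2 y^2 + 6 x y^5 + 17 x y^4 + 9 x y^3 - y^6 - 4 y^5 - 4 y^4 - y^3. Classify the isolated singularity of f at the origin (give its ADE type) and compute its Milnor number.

The Hessian of f at 0 is [[0, 0], [0, 0]] with rank 0, so corank 2. A Groebner basis of the Jacobian ideal J(f) in C{x,y} is {x^3 + 15*x*y^2 - 3*y^2, x^2*y + x*y^2, y^3}; counting standard monomials gives mu = 7. Corank 2; j^3 = -y^3 is a perfect cube, so E-series; the 4-jet and mu = 7 give E_7.

Type E_7, Milnor number mu = 7.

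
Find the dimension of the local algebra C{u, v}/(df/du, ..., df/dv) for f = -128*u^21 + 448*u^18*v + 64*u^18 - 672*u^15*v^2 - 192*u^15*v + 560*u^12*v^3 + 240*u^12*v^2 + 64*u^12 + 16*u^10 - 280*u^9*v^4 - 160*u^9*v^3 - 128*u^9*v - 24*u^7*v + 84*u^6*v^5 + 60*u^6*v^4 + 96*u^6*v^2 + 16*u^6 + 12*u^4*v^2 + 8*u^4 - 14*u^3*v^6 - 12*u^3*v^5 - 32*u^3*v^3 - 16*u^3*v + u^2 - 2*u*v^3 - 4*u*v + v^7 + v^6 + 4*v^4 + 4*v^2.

The Hessian of f at 0 has rank 1. Corank 1: A-series; mu = 6 gives A_6.

6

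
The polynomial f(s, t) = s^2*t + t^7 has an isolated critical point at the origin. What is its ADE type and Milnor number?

Type D_8, Milnor number mu = 8.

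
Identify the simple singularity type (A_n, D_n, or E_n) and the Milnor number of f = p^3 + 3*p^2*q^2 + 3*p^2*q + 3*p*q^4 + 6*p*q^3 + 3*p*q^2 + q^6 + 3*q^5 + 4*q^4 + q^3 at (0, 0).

Type E6, Milnor number mu = 6.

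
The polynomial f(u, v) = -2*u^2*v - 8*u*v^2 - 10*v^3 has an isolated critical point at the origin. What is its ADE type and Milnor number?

Type D_4, Milnor number mu = 4.

The Hessian of f at 0 has rank 0. Corank 2; j^3 = -2*v*(u^2 + 4*u*v + 5*v^2) splits into three distinct lines over C (the quadratic factor has nonzero discriminant), so D_4.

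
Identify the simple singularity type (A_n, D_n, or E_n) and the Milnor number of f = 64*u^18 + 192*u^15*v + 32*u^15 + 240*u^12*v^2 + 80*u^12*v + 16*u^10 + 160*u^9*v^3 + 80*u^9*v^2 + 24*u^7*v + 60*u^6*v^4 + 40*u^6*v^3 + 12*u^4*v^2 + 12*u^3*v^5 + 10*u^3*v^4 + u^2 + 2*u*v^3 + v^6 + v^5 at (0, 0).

Type A_4, Milnor number mu = 4.

The Hessian of f at 0 is [[2, 0], [0, 0]] with rank 1, so corank 1. A Groebner basis of the Jacobian ideal J(f) in C{u,v} is {u + v^3, u^2, u*v}; counting standard monomials gives mu = 4. Corank 1: A-series; mu = 4 gives A_4.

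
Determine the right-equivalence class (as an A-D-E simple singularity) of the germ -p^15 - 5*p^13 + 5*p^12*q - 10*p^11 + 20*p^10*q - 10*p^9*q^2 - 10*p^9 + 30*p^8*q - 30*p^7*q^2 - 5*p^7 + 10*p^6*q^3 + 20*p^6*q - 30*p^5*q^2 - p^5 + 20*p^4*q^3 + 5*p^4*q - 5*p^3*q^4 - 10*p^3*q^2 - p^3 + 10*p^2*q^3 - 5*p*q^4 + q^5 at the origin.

E_{8}

The Hessian of f at 0 has rank 0. Corank 2; j^3 = -p^3 is a perfect cube, so E-series; the 5-jet and mu = 8 give E_8.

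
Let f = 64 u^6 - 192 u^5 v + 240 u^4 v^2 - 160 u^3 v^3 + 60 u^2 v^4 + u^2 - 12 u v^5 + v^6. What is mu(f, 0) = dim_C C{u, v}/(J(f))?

5

The Hessian of f at 0 is [[2, 0], [0, 0]] with rank 1, so corank 1. A Groebner basis of the Jacobian ideal J(f) in C{u,v} is {v^5, u}; counting standard monomials gives mu = 5. Corank 1: A-series; mu = 5 gives A_5.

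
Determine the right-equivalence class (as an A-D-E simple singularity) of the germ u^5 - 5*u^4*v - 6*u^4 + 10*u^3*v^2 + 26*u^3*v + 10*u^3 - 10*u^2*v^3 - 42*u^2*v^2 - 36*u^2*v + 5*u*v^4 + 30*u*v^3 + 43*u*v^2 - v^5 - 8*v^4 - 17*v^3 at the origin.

D_4

The Hessian of f at 0 has rank 0. Corank 2; j^3 = (u - v)*(10*u^2 - 26*u*v + 17*v^2) splits into three distinct lines over C (the quadratic factor has nonzero discriminant), so D_4.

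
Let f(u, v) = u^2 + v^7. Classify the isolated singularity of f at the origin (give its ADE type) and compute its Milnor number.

Type A_{6}, Milnor number mu = 6.

The Hessian of f at 0 is [[2, 0], [0, 0]] with rank 1, so corank 1. A Groebner basis of the Jacobian ideal J(f) in C{u,v} is {v^6, u}; counting standard monomials gives mu = 6. Corank 1: A-series; mu = 6 gives A_6.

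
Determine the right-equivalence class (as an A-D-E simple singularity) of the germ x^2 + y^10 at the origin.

A_9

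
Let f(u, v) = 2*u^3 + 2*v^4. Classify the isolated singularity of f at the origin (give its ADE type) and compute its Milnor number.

The Hessian of f at 0 has rank 0. Corank 2; j^3 = 2*u^3 is a perfect cube, so E-series; the 4-jet and mu = 6 give E_6.

Type E6, Milnor number mu = 6.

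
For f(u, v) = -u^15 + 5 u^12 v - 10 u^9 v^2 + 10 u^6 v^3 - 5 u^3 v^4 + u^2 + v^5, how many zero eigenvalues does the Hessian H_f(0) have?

1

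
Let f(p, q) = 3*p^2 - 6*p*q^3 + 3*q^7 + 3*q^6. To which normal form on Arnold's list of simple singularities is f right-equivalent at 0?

A6

The Hessian of f at 0 has rank 1. Corank 1: A-series; mu = 6 gives A_6.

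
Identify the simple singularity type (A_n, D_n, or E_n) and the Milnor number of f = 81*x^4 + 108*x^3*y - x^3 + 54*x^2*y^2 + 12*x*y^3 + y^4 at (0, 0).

Type E_6, Milnor number mu = 6.

The Hessian of f at 0 is [[0, 0], [0, 0]] with rank 0, so corank 2. A Groebner basis of the Jacobian ideal J(f) in C{x,y} is {y^4, x*y^2 + y^3/9, x^2}; counting standard monomials gives mu = 6. Corank 2; j^3 = -x^3 is a perfect cube, so E-series; the 4-jet and mu = 6 give E_6.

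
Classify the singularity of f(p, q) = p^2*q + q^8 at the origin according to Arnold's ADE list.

D_9

The Hessian of f at 0 has rank 0. Corank 2; j^3 = p^2*q has shape L^2 M (L != M), so D-series; mu = 9 gives D_9.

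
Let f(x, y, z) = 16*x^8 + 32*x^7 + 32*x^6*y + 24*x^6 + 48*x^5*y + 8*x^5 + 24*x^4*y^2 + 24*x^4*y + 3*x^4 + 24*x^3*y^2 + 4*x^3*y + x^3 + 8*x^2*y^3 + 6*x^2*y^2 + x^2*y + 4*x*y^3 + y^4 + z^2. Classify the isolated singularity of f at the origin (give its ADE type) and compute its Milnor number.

Type D_{5}, Milnor number mu = 5.

The Hessian of f at 0 has rank 1. Corank 2; j^3 = x^2*(x + y) has shape L^2 M (L != M), so D-series; mu = 5 gives D_5.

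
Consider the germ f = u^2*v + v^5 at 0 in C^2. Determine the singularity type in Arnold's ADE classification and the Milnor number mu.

The Hessian of f at 0 has rank 0. Corank 2; j^3 = u^2*v has shape L^2 M (L != M), so D-series; mu = 6 gives D_6.

Type D6, Milnor number mu = 6.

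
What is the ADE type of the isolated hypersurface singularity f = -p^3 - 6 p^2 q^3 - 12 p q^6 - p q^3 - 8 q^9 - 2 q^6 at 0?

The Hessian of f at 0 has rank 0. Corank 2; j^3 = -p^3 is a perfect cube, so E-series; the 4-jet and mu = 7 give E_7.

E7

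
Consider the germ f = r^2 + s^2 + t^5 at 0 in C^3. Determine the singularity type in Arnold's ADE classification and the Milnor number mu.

Type A_{4}, Milnor number mu = 4.

The Hessian of f at 0 has rank 2. Corank 1: A-series; mu = 4 gives A_4.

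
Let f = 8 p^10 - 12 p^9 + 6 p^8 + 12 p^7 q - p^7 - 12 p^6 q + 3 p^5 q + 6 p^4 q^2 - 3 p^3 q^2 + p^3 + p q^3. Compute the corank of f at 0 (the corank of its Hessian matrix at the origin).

2

Hessian at 0 has rank 0.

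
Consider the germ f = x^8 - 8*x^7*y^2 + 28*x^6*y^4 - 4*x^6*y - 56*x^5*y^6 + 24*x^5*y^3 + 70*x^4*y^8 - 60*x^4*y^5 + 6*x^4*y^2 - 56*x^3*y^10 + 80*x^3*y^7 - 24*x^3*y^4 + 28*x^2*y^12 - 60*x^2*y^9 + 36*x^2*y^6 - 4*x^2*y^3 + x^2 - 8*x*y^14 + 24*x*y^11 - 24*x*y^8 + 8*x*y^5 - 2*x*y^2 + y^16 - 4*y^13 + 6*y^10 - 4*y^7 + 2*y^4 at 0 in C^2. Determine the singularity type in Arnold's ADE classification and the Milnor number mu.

Type A_{3}, Milnor number mu = 3.

The Hessian of f at 0 is [[2, 0], [0, 0]] with rank 1, so corank 1. A Groebner basis of the Jacobian ideal J(f) in C{x,y} is {x^2, x*y, -x + y^2}; counting standard monomials gives mu = 3. Corank 1: A-series; mu = 3 gives A_3.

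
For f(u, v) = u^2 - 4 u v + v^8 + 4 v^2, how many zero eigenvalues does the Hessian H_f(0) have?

1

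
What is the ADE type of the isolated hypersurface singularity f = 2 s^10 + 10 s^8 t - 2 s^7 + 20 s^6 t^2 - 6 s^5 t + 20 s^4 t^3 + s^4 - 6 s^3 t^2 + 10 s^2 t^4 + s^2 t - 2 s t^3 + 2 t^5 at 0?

The Hessian of f at 0 has rank 0. Corank 2; j^3 = s^2*t has shape L^2 M (L != M), so D-series; mu = 6 gives D_6.

D_{6}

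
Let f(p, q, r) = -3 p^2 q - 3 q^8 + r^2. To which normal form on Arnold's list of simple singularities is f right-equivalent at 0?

D_{9}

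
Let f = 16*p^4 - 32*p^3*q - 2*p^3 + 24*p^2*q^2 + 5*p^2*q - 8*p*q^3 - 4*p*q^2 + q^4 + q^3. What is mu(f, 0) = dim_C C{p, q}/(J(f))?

The Hessian of f at 0 is [[0, 0], [0, 0]] with rank 0, so corank 2. A Groebner basis of the Jacobian ideal J(f) in C{p,q} is {p*q^2 + p*q/8 - q^2/8, p*q/8 + q^3 - q^2/8, p^2 - 3*p*q/2 + q^2/2}; counting standard monomials gives mu = 5. Corank 2; j^3 = -(p - q)^2*(2*p - q) has shape L^2 M (L != M), so D-series; mu = 5 gives D_5.

5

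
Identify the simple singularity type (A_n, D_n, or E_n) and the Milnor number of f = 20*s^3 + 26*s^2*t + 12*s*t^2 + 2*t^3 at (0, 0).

The Hessian of f at 0 has rank 0. Corank 2; j^3 = 2*(2*s + t)*(5*s^2 + 4*s*t + t^2) splits into three distinct lines over C (the quadratic factor has nonzero discriminant), so D_4.

Type D_4, Milnor number mu = 4.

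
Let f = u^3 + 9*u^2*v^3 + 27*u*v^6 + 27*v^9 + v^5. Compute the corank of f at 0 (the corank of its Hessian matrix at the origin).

Hessian at 0 has rank 0.

2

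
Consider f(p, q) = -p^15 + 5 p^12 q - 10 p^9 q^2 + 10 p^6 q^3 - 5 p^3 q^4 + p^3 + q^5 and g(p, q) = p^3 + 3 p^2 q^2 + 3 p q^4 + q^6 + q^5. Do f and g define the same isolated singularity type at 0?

Yes.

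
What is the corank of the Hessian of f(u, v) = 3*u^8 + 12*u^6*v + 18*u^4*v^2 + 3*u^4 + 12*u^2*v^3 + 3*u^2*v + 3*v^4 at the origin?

The Hessian at 0 is [[0, 0], [0, 0]] of rank 0; hence corank 2.

2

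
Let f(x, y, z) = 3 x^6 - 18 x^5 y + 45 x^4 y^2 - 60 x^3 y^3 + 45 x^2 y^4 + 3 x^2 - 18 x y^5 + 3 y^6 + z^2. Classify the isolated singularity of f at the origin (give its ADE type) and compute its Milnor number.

The Hessian of f at 0 is [[6, 0, 0], [0, 0, 0], [0, 0, 2]] with rank 2, so corank 1. A Groebner basis of the Jacobian ideal J(f) in C{x,y,z} is {y^5, x, z}; counting standard monomials gives mu = 5. Corank 1: A-series; mu = 5 gives A_5.

Type A_5, Milnor number mu = 5.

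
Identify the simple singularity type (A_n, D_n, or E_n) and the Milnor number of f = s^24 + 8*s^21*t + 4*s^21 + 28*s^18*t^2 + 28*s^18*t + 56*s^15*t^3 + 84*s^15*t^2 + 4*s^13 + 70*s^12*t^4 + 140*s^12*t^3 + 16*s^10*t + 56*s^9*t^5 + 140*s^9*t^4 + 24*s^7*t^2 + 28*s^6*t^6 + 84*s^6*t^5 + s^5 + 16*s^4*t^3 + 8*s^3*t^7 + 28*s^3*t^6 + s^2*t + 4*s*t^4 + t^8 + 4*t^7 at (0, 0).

Type D_9, Milnor number mu = 9.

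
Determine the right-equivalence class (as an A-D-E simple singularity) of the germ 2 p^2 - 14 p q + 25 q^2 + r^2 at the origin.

A_{1}

The Hessian of f at 0 is [[4, -14, 0], [-14, 50, 0], [0, 0, 2]] with rank 3, so corank 0. A Groebner basis of the Jacobian ideal J(f) in C{p,q,r} is {p, q, r}; counting standard monomials gives mu = 1. Corank 0: nondegenerate Morse point, so A_1.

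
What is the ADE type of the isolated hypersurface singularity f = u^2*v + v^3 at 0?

D_4

The Hessian of f at 0 is [[0, 0], [0, 0]] with rank 0, so corank 2. A Groebner basis of the Jacobian ideal J(f) in C{u,v} is {v^3, u^2 + 3*v^2, u*v}; counting standard monomials gives mu = 4. Corank 2; j^3 = v*(u^2 + v^2) splits into three distinct lines over C (the quadratic factor has nonzero discriminant), so D_4.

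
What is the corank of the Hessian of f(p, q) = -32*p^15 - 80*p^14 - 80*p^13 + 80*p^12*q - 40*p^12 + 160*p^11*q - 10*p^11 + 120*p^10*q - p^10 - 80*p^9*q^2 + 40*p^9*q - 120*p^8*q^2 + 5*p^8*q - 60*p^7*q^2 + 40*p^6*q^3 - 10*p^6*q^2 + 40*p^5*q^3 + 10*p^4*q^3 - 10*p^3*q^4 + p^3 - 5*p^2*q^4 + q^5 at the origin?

2

Hessian at 0 has rank 0.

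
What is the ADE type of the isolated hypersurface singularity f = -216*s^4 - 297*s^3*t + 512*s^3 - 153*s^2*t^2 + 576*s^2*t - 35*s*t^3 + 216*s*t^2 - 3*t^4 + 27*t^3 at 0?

E_{7}

The Hessian of f at 0 has rank 0. Corank 2; j^3 = (8*s + 3*t)^3 is a perfect cube, so E-series; the 4-jet and mu = 7 give E_7.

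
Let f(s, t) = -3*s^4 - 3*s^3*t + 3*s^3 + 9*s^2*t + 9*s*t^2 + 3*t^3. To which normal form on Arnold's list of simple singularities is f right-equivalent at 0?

E_{7}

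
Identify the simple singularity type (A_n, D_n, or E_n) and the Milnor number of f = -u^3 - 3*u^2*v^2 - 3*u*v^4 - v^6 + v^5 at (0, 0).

Type E_8, Milnor number mu = 8.

The Hessian of f at 0 is [[0, 0], [0, 0]] with rank 0, so corank 2. A Groebner basis of the Jacobian ideal J(f) in C{u,v} is {v^4, u^3, u^2/2 + u*v^2}; counting standard monomials gives mu = 8. Corank 2; j^3 = -u^3 is a perfect cube, so E-series; the 5-jet and mu = 8 give E_8.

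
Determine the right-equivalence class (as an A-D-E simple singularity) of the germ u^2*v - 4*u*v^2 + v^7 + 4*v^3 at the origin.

The Hessian of f at 0 has rank 0. Corank 2; j^3 = v*(u - 2*v)^2 has shape L^2 M (L != M), so D-series; mu = 8 gives D_8.

D_{8}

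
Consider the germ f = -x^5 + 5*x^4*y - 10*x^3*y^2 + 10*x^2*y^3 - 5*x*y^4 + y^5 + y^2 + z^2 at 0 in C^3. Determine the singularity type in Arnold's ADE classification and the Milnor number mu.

The Hessian of f at 0 has rank 2. Corank 1: A-series; mu = 4 gives A_4.

Type A_{4}, Milnor number mu = 4.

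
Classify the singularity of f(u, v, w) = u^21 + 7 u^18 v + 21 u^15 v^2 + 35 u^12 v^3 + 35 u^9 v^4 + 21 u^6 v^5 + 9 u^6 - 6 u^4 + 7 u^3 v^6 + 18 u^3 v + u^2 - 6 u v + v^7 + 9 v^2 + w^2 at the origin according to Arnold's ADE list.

The Hessian of f at 0 has rank 2. Corank 1: A-series; mu = 6 gives A_6.

A6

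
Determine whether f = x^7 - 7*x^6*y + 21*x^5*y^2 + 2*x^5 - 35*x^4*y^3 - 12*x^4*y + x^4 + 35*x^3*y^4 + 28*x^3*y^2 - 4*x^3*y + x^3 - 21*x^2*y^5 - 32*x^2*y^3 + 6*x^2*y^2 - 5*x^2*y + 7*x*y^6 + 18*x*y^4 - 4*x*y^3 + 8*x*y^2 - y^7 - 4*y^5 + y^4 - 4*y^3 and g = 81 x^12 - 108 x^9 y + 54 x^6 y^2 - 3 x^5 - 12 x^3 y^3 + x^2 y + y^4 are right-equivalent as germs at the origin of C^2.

Yes.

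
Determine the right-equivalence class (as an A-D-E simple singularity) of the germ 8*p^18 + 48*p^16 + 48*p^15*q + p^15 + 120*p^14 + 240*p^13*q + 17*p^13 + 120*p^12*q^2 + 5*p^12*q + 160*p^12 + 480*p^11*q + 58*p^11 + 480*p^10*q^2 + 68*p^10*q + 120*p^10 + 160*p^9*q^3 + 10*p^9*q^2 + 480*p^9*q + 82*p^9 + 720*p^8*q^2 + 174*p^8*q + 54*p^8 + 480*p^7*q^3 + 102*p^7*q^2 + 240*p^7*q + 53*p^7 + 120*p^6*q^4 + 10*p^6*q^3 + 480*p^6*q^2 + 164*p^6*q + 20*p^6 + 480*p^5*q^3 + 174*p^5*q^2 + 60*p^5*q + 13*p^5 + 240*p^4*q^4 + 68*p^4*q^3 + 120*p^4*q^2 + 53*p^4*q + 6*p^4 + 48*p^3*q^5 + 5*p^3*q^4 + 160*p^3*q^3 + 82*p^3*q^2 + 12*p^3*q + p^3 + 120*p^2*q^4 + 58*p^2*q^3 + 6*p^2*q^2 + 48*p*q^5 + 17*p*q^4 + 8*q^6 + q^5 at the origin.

E_8

The Hessian of f at 0 has rank 0. Corank 2; j^3 = p^3 is a perfect cube, so E-series; the 5-jet and mu = 8 give E_8.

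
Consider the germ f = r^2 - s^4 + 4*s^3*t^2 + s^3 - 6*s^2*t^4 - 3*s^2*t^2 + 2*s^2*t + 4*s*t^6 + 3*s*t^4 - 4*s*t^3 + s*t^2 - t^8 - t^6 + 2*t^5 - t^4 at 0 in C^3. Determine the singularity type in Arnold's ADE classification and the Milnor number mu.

Type D5, Milnor number mu = 5.

The Hessian of f at 0 has rank 1. Corank 2; j^3 = s*(s + t)^2 has shape L^2 M (L != M), so D-series; mu = 5 gives D_5.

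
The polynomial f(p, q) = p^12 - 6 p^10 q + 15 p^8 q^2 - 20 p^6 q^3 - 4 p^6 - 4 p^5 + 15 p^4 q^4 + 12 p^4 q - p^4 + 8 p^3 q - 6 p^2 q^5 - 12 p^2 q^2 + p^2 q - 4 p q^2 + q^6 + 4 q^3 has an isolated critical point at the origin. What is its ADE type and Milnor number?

Type D_{7}, Milnor number mu = 7.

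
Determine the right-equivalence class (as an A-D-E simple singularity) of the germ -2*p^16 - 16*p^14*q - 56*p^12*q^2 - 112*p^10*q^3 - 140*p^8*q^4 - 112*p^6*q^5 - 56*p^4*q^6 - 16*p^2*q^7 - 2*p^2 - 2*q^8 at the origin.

A_{7}

The Hessian of f at 0 has rank 1. Corank 1: A-series; mu = 7 gives A_7.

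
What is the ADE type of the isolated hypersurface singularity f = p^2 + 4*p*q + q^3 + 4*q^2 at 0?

A2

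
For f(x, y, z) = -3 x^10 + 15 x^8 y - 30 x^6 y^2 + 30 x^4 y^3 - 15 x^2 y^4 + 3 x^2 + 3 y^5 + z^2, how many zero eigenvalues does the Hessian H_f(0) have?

1

The Hessian at 0 is [[6, 0, 0], [0, 0, 0], [0, 0, 2]] of rank 2; hence corank 1.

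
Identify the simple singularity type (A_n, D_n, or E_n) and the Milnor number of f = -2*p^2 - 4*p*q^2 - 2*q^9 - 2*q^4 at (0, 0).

Type A_{8}, Milnor number mu = 8.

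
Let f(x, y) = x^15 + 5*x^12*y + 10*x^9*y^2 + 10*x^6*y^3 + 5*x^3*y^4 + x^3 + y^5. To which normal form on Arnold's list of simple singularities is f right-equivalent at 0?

The Hessian of f at 0 is [[0, 0], [0, 0]] with rank 0, so corank 2. A Groebner basis of the Jacobian ideal J(f) in C{x,y} is {y^4, x^2}; counting standard monomials gives mu = 8. Corank 2; j^3 = x^3 is a perfect cube, so E-series; the 5-jet and mu = 8 give E_8.

E_{8}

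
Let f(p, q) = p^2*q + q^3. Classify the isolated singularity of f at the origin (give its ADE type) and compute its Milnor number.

Type D_{4}, Milnor number mu = 4.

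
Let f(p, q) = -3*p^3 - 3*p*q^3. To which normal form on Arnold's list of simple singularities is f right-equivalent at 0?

E_7

The Hessian of f at 0 has rank 0. Corank 2; j^3 = -3*p^3 is a perfect cube, so E-series; the 4-jet and mu = 7 give E_7.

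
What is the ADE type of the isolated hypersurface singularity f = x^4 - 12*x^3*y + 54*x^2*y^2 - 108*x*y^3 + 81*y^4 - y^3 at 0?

E_6

The Hessian of f at 0 has rank 0. Corank 2; j^3 = -y^3 is a perfect cube, so E-series; the 4-jet and mu = 6 give E_6.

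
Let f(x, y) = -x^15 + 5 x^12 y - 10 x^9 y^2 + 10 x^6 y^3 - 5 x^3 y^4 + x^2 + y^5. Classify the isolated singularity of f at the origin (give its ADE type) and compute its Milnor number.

Type A_4, Milnor number mu = 4.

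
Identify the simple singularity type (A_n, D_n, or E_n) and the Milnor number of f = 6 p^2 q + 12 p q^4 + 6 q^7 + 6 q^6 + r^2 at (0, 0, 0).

The Hessian of f at 0 is [[0, 0, 0], [0, 0, 0], [0, 0, 2]] with rank 1, so corank 2. A Groebner basis of the Jacobian ideal J(f) in C{p,q,r} is {p*q + q^4, p^3, p^2*q, -p^2/6 + p*q^2, r}; counting standard monomials gives mu = 7. Corank 2; j^3 = 6*p^2*q has shape L^2 M (L != M), so D-series; mu = 7 gives D_7.

Type D7, Milnor number mu = 7.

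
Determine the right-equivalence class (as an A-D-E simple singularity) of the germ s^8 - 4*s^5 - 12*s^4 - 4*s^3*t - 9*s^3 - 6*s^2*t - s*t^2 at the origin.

D_{9}

The Hessian of f at 0 has rank 0. Corank 2; j^3 = -s*(3*s + t)^2 has shape L^2 M (L != M), so D-series; mu = 9 gives D_9.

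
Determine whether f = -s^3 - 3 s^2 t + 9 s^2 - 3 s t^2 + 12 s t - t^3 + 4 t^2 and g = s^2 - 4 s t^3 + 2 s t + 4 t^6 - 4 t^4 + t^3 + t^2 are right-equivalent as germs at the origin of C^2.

Yes.

The Hessian of f at 0 is [[18, 12], [12, 8]] with rank 1, so corank 1. A Groebner basis of the Jacobian ideal J(f) in C{s,t} is {t^2, s + 2*t/3}; counting standard monomials gives mu = 2. Corank 1: A-series; mu = 2 gives A_2. The Hessian of g at 0 is [[2, 2], [2, 2]] with rank 1, so corank 1. A Groebner basis of the Jacobian ideal J(g) in C{s,t} is {t^2, s + t}; counting standard monomials gives mu = 2. Corank 1: A-series; mu = 2 gives A_2. Both have type A_2, hence right-equivalent.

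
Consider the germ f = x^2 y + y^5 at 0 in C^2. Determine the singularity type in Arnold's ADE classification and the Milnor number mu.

The Hessian of f at 0 has rank 0. Corank 2; j^3 = x^2*y has shape L^2 M (L != M), so D-series; mu = 6 gives D_6.

Type D_{6}, Milnor number mu = 6.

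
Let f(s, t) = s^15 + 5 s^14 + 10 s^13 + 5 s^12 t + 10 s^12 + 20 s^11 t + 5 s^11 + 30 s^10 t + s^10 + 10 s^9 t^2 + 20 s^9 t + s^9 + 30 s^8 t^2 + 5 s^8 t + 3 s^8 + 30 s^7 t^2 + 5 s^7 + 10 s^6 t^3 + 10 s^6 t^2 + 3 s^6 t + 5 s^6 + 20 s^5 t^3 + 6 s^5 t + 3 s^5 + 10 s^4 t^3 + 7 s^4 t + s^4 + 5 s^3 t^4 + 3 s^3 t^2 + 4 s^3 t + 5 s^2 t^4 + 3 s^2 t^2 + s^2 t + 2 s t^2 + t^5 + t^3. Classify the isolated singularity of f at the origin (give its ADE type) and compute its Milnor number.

Type D6, Milnor number mu = 6.

The Hessian of f at 0 is [[0, 0], [0, 0]] with rank 0, so corank 2. A Groebner basis of the Jacobian ideal J(f) in C{s,t} is {s^3 - s^2/2 - 2*s*t - 3*t^2/2, s^2*t + s^2/4 + 3*s*t/2 + 5*t^2/4, s*t^2 - s*t - t^2, -s^2/4 + s*t/2 + t^3 + 3*t^2/4}; counting standard monomials gives mu = 6. Corank 2; j^3 = t*(s + t)^2 has shape L^2 M (L != M), so D-series; mu = 6 gives D_6.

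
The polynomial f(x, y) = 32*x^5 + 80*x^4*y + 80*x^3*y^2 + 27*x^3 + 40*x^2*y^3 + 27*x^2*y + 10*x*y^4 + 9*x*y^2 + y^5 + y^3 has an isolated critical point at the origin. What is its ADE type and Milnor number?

Type E_8, Milnor number mu = 8.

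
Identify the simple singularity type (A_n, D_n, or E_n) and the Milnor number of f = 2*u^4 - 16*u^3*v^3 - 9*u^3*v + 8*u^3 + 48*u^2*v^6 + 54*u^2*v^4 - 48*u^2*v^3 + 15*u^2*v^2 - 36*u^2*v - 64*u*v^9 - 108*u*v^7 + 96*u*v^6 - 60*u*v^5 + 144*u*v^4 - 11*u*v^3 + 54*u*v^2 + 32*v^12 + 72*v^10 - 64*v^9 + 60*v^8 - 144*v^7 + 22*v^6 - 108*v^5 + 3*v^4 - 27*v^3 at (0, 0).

The Hessian of f at 0 is [[0, 0], [0, 0]] with rank 0, so corank 2. A Groebner basis of the Jacobian ideal J(f) in C{u,v} is {768*u^2 - 2304*u*v + v^4 + 8*v^3 + 1728*v^2, u^3 + 180*u^2 - 540*u*v - 3*v^3/2 + 405*v^2, u^2*v + 88*u^2 - 264*u*v - 4*v^3/3 + 198*v^2, 32*u^2 + u*v^2 - 96*u*v - 7*v^3/6 + 72*v^2}; counting standard monomials gives mu = 7. Corank 2; j^3 = (2*u - 3*v)^3 is a perfect cube, so E-series; the 4-jet and mu = 7 give E_7.

Type E_7, Milnor number mu = 7.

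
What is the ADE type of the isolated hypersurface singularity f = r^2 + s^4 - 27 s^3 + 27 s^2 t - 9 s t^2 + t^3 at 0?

E_6

The Hessian of f at 0 has rank 1. Corank 2; j^3 = -(3*s - t)^3 is a perfect cube, so E-series; the 4-jet and mu = 6 give E_6.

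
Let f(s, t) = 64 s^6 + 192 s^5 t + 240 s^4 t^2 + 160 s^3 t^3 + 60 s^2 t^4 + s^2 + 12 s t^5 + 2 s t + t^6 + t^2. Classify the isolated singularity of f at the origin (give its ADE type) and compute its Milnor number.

Type A5, Milnor number mu = 5.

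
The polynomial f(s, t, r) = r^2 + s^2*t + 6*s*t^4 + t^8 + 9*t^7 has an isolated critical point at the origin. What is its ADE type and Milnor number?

The Hessian of f at 0 has rank 1. Corank 2; j^3 = s^2*t has shape L^2 M (L != M), so D-series; mu = 9 gives D_9.

Type D_{9}, Milnor number mu = 9.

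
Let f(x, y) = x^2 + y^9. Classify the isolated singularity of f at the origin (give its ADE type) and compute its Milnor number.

Type A_{8}, Milnor number mu = 8.

The Hessian of f at 0 has rank 1. Corank 1: A-series; mu = 8 gives A_8.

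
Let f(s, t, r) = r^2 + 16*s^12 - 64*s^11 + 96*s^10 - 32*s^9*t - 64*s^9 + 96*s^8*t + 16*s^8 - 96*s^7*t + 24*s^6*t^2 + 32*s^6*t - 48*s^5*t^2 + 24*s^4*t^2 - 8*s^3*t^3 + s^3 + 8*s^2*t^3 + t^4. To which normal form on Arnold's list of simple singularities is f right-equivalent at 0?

E6

The Hessian of f at 0 is [[0, 0, 0], [0, 0, 0], [0, 0, 2]] with rank 1, so corank 2. A Groebner basis of the Jacobian ideal J(f) in C{s,t,r} is {t^3, s^2, r}; counting standard monomials gives mu = 6. Corank 2; j^3 = s^3 is a perfect cube, so E-series; the 4-jet and mu = 6 give E_6.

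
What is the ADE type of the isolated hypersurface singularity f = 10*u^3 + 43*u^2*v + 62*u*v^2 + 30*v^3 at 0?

The Hessian of f at 0 has rank 0. Corank 2; j^3 = (2*u + 3*v)*(5*u^2 + 14*u*v + 10*v^2) splits into three distinct lines over C (the quadratic factor has nonzero discriminant), so D_4.

D_4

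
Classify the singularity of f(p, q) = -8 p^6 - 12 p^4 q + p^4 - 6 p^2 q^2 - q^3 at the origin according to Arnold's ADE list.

E_{6}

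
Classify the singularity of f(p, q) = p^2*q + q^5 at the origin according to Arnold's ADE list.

D6

The Hessian of f at 0 has rank 0. Corank 2; j^3 = p^2*q has shape L^2 M (L != M), so D-series; mu = 6 gives D_6.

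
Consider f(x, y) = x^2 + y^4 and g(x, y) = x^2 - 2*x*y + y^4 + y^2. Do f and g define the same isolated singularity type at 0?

The Hessian of f at 0 has rank 1. Corank 1: A-series; mu = 3 gives A_3. The Hessian of g at 0 has rank 1. Corank 1: A-series; mu = 3 gives A_3. Both have type A_3, hence right-equivalent.

Yes.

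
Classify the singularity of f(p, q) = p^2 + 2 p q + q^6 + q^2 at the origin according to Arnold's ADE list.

A_5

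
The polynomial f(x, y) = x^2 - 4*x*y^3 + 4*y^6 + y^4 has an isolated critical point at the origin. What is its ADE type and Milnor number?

The Hessian of f at 0 has rank 1. Corank 1: A-series; mu = 3 gives A_3.

Type A_{3}, Milnor number mu = 3.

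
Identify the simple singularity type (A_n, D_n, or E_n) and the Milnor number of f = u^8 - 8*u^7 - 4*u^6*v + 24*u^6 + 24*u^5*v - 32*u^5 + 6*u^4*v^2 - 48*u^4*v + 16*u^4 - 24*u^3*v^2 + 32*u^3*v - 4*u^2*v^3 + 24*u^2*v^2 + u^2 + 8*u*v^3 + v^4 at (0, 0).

Type A_3, Milnor number mu = 3.

The Hessian of f at 0 is [[2, 0], [0, 0]] with rank 1, so corank 1. A Groebner basis of the Jacobian ideal J(f) in C{u,v} is {v^3, u}; counting standard monomials gives mu = 3. Corank 1: A-series; mu = 3 gives A_3.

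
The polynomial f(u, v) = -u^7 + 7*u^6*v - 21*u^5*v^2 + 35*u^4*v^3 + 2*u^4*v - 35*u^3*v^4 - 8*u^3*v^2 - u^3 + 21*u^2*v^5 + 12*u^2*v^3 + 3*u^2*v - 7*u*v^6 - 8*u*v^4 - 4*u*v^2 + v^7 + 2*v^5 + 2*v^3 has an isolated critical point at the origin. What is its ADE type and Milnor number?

Type D4, Milnor number mu = 4.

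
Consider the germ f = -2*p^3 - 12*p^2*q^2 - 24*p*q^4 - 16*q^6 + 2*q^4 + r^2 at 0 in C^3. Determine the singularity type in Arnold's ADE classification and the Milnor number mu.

Type E_6, Milnor number mu = 6.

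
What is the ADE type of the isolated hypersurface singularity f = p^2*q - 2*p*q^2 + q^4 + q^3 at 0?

The Hessian of f at 0 has rank 0. Corank 2; j^3 = q*(p - q)^2 has shape L^2 M (L != M), so D-series; mu = 5 gives D_5.

D_{5}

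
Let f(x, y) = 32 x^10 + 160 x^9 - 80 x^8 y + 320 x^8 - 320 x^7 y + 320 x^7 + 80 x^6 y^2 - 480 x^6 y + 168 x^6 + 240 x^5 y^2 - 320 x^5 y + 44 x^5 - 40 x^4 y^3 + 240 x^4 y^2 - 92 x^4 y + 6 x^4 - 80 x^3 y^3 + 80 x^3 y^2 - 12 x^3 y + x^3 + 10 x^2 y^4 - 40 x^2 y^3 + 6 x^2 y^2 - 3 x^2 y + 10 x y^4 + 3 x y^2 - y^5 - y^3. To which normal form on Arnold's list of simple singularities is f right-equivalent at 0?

E_{8}

The Hessian of f at 0 is [[0, 0], [0, 0]] with rank 0, so corank 2. A Groebner basis of the Jacobian ideal J(f) in C{x,y} is {7*x^2/48 + x*y^3 + 7*x*y^2/12 - 7*x*y/24 - 7*y^3/12 + 7*y^2/48, x^2/6 + 2*x*y^2/3 - x*y/3 + y^4 - 2*y^3/3 + y^2/6, x^3 + x^2/4 - 2*x*y^2 - x*y/2 + y^3 + y^2/4, x^2*y + x^2/12 - 5*x*y^2/3 - x*y/6 + 2*y^3/3 + y^2/12}; counting standard monomials gives mu = 8. Corank 2; j^3 = (x - y)^3 is a perfect cube, so E-series; the 5-jet and mu = 8 give E_8.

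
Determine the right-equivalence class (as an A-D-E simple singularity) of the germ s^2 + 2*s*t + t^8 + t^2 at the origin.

A_7

The Hessian of f at 0 is [[2, 2], [2, 2]] with rank 1, so corank 1. A Groebner basis of the Jacobian ideal J(f) in C{s,t} is {t^7, s + t}; counting standard monomials gives mu = 7. Corank 1: A-series; mu = 7 gives A_7.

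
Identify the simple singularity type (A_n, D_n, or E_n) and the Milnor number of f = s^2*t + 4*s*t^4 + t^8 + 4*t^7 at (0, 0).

Type D_9, Milnor number mu = 9.

The Hessian of f at 0 is [[0, 0], [0, 0]] with rank 0, so corank 2. A Groebner basis of the Jacobian ideal J(f) in C{s,t} is {s^2*t^2, s^2*t + s^2/2 + s*t^3, s*t/2 + t^4, s^3}; counting standard monomials gives mu = 9. Corank 2; j^3 = s^2*t has shape L^2 M (L != M), so D-series; mu = 9 gives D_9.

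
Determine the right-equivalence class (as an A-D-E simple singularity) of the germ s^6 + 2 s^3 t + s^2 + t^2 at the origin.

A_{1}

The Hessian of f at 0 has rank 2. Corank 0: nondegenerate Morse point, so A_1.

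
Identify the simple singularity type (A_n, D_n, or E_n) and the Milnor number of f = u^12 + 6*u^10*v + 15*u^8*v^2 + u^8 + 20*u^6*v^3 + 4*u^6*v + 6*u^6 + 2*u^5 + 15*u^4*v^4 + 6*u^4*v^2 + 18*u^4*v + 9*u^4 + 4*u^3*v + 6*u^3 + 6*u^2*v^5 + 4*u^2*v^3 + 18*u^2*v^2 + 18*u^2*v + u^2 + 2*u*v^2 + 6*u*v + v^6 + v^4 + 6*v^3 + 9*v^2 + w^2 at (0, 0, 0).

Type A5, Milnor number mu = 5.

The Hessian of f at 0 is [[2, 6, 0], [6, 18, 0], [0, 0, 2]] with rank 2, so corank 1. A Groebner basis of the Jacobian ideal J(f) in C{u,v,w} is {u*v^2 - 429*u*v/1336 + 23*u/2004 - 2573*v^2/4008 + 23*v/668, 4055*u*v/22712 - 87*u/11356 + v^3 + 429*v^2/1336 - 261*v/11356, u^2 - 18*u*v/2839 + 2744*u/8517 + v^2/501 + 2744*v/2839, w}; counting standard monomials gives mu = 5. Corank 1: A-series; mu = 5 gives A_5.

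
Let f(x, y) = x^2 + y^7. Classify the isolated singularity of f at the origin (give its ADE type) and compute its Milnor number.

Type A_6, Milnor number mu = 6.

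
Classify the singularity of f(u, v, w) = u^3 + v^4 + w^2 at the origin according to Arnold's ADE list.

The Hessian of f at 0 has rank 1. Corank 2; j^3 = u^3 is a perfect cube, so E-series; the 4-jet and mu = 6 give E_6.

E_{6}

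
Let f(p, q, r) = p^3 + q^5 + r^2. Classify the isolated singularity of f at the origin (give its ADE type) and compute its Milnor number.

Type E_8, Milnor number mu = 8.

The Hessian of f at 0 has rank 1. Corank 2; j^3 = p^3 is a perfect cube, so E-series; the 5-jet and mu = 8 give E_8.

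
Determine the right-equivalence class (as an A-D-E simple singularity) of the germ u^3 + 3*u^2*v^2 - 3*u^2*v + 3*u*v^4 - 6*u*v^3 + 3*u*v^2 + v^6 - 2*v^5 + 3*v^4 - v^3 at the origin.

E8

The Hessian of f at 0 has rank 0. Corank 2; j^3 = (u - v)^3 is a perfect cube, so E-series; the 5-jet and mu = 8 give E_8.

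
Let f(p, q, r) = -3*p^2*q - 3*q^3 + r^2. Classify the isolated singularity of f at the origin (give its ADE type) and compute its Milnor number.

Type D4, Milnor number mu = 4.

The Hessian of f at 0 has rank 1. Corank 2; j^3 = -3*q*(p^2 + q^2) splits into three distinct lines over C (the quadratic factor has nonzero discriminant), so D_4.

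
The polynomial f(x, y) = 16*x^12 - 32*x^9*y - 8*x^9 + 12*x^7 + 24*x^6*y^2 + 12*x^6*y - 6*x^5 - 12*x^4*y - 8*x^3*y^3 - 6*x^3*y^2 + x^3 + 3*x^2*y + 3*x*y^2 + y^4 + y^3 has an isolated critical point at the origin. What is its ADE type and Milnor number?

Type E_6, Milnor number mu = 6.

The Hessian of f at 0 has rank 0. Corank 2; j^3 = (x + y)^3 is a perfect cube, so E-series; the 4-jet and mu = 6 give E_6.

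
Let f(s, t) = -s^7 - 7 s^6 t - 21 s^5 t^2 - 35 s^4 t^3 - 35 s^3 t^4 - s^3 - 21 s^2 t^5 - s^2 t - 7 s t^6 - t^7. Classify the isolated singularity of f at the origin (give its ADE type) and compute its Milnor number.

Type D_{8}, Milnor number mu = 8.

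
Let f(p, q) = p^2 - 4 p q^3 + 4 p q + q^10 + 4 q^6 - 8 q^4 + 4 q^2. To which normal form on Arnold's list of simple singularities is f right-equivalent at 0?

The Hessian of f at 0 has rank 1. Corank 1: A-series; mu = 9 gives A_9.

A9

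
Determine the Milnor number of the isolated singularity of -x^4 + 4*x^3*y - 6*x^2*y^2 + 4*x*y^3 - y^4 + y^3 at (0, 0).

6

The Hessian of f at 0 is [[0, 0], [0, 0]] with rank 0, so corank 2. A Groebner basis of the Jacobian ideal J(f) in C{x,y} is {x^3 - 3*x^2*y, y^2}; counting standard monomials gives mu = 6. Corank 2; j^3 = y^3 is a perfect cube, so E-series; the 4-jet and mu = 6 give E_6.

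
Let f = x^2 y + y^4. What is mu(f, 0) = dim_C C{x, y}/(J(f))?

5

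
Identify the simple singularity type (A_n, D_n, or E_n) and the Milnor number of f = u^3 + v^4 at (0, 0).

Type E6, Milnor number mu = 6.

The Hessian of f at 0 has rank 0. Corank 2; j^3 = u^3 is a perfect cube, so E-series; the 4-jet and mu = 6 give E_6.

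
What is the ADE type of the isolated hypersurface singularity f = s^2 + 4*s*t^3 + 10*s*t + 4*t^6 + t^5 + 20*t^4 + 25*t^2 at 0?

A4

The Hessian of f at 0 has rank 1. Corank 1: A-series; mu = 4 gives A_4.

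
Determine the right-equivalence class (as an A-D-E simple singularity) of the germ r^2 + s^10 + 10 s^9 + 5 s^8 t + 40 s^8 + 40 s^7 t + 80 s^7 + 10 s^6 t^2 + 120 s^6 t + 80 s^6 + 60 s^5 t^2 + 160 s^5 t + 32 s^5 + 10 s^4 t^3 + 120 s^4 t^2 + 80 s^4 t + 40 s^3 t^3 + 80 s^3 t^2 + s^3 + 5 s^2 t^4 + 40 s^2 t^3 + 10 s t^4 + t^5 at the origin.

E_{8}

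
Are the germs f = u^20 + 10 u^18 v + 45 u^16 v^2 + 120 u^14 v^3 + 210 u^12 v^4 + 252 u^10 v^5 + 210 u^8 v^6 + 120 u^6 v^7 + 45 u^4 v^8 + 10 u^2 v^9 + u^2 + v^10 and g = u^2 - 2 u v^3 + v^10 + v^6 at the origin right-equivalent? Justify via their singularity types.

The Hessian of f at 0 has rank 1. Corank 1: A-series; mu = 9 gives A_9. The Hessian of g at 0 has rank 1. Corank 1: A-series; mu = 9 gives A_9. Both have type A_9, hence right-equivalent.

Yes.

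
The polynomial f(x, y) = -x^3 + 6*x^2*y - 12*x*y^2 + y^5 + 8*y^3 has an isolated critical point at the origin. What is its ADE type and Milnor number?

Type E_{8}, Milnor number mu = 8.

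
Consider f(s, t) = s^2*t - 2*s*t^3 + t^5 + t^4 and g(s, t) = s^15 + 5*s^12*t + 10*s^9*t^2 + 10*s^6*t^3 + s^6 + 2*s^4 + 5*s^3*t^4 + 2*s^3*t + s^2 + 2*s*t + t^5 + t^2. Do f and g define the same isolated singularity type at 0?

No.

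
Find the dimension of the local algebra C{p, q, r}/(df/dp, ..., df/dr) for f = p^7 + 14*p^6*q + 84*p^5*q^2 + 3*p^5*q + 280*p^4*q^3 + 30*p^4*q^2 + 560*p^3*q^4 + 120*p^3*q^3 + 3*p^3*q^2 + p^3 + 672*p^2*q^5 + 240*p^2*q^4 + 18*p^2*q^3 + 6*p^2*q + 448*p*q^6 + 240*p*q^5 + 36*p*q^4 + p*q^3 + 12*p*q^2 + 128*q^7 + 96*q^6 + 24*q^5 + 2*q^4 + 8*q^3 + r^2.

7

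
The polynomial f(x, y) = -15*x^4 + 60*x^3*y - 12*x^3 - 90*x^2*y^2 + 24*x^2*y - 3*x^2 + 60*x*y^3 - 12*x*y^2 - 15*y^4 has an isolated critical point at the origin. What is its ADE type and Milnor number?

Type A_3, Milnor number mu = 3.

The Hessian of f at 0 has rank 1. Corank 1: A-series; mu = 3 gives A_3.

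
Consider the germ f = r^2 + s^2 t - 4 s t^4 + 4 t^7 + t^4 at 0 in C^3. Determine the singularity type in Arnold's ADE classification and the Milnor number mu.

The Hessian of f at 0 has rank 1. Corank 2; j^3 = s^2*t has shape L^2 M (L != M), so D-series; mu = 5 gives D_5.

Type D5, Milnor number mu = 5.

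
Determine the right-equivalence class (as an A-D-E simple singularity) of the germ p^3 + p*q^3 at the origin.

The Hessian of f at 0 has rank 0. Corank 2; j^3 = p^3 is a perfect cube, so E-series; the 4-jet and mu = 7 give E_7.

E7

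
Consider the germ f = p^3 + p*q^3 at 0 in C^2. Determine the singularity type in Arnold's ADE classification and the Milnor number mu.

Type E_7, Milnor number mu = 7.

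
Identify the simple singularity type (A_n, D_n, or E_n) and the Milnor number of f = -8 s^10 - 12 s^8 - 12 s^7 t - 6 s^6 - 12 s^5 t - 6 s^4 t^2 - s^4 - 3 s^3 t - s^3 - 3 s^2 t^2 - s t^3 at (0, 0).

Type E7, Milnor number mu = 7.

The Hessian of f at 0 has rank 0. Corank 2; j^3 = -s^3 is a perfect cube, so E-series; the 4-jet and mu = 7 give E_7.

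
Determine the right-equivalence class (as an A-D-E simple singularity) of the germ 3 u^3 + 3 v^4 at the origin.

E6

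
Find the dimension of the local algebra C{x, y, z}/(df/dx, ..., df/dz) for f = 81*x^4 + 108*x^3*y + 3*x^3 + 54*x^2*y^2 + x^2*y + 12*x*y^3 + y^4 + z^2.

The Hessian of f at 0 is [[0, 0, 0], [0, 0, 0], [0, 0, 2]] with rank 1, so corank 2. A Groebner basis of the Jacobian ideal J(f) in C{x,y,z} is {x*y^2, -x*y/12 + y^3, x^2 + x*y/3, z}; counting standard monomials gives mu = 5. Corank 2; j^3 = x^2*(3*x + y) has shape L^2 M (L != M), so D-series; mu = 5 gives D_5.

5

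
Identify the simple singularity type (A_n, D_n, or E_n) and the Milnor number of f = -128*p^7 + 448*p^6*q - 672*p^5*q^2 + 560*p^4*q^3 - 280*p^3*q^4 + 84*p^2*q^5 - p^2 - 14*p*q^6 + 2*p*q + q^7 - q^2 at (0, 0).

Type A_6, Milnor number mu = 6.

The Hessian of f at 0 has rank 1. Corank 1: A-series; mu = 6 gives A_6.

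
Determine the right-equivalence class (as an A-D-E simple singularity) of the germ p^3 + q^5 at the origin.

E_8

The Hessian of f at 0 has rank 0. Corank 2; j^3 = p^3 is a perfect cube, so E-series; the 5-jet and mu = 8 give E_8.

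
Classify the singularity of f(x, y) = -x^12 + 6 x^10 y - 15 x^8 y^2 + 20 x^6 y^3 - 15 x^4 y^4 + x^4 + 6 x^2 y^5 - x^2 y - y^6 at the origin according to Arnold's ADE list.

D_{7}

The Hessian of f at 0 is [[0, 0], [0, 0]] with rank 0, so corank 2. A Groebner basis of the Jacobian ideal J(f) in C{x,y} is {x^2/6 + y^5, x^3, x*y}; counting standard monomials gives mu = 7. Corank 2; j^3 = -x^2*y has shape L^2 M (L != M), so D-series; mu = 7 gives D_7.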